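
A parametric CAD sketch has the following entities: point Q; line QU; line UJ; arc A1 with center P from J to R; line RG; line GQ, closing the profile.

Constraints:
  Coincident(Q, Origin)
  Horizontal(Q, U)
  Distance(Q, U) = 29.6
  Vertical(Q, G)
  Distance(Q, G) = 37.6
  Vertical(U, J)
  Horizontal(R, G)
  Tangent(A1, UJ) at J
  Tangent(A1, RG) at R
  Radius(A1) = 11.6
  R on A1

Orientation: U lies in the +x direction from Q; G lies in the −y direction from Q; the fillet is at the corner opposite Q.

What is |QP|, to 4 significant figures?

31.62

Q is at the origin; QU is horizontal with |QU| = 29.6 and U on the +x side, so U = (29.60, 0.000). Q and G share the same x with |QG| = 37.6 and G on the −y side, so G = (0.000, -37.60). The virtual corner opposite Q is at (29.60, -37.60). A1 meets UJ tangentially, so PJ is at right angles to UJ and since A1 is tangent to RG there, PR ⟂ RG, with radius 11.6, so the center P sits 11.6 in from both sides at P = (18.00, -26.00). Then |QP| = |P − Q| = 31.62.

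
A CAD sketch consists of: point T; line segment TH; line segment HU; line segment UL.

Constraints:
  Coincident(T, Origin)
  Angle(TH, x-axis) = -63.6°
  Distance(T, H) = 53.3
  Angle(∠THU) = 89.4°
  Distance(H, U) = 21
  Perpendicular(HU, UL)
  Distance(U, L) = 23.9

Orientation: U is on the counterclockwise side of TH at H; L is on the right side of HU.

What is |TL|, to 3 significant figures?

79.9

∠THU = 89.4°, so HU runs at -63.6° + (180° − 89.4°) = 27.0° from the x-axis; with |HU| = 21.0, U = H + 21.0·(cos 27.0°, sin 27.0°) = (42.4, -38.2). The perpendicularity gives UL at right angles to HU; with |UL| = 23.9 on the right of HU, L = U + 23.9·(0.454, -0.891) = (53.3, -59.5). Then |TL| = |L − T| = 79.9.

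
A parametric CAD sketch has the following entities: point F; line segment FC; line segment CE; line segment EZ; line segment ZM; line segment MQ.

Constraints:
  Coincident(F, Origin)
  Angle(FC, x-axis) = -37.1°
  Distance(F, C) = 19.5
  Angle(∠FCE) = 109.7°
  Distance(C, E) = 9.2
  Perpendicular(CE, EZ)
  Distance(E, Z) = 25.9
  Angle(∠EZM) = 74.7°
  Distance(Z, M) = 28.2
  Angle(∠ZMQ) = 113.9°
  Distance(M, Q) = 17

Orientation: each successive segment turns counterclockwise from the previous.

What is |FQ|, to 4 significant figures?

21.78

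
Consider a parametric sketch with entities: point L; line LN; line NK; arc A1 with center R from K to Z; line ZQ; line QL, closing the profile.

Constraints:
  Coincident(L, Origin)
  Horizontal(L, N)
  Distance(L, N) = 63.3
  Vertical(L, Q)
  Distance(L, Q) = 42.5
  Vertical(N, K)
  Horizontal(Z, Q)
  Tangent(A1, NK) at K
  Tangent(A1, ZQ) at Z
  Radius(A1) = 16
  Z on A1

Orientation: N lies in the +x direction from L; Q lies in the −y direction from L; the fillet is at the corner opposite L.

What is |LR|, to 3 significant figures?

54.2

L is at the origin; LN is horizontal with |LN| = 63.3 and N on the +x side, so N = (63.3, 0.00). LQ is vertical with |LQ| = 42.5 and Q on the −y side, so Q = (0.00, -42.5). The virtual corner opposite L is at (63.3, -42.5). A1 meets NK tangentially, so RK is at right angles to NK and A1 meets ZQ tangentially, so RZ is at right angles to ZQ, with radius 16.0, so the center R sits 16.0 in from both sides at R = (47.3, -26.5). Then |LR| = |R − L| = 54.2.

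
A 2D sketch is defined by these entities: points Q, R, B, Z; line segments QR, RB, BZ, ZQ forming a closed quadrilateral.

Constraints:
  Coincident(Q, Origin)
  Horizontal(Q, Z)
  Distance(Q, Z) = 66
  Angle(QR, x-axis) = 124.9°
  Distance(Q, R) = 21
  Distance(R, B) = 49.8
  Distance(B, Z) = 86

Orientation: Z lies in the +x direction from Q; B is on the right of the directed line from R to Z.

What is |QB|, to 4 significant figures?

35.28

Checks: |RB| = 49.80 ✓; |BZ| = 86.00 ✓.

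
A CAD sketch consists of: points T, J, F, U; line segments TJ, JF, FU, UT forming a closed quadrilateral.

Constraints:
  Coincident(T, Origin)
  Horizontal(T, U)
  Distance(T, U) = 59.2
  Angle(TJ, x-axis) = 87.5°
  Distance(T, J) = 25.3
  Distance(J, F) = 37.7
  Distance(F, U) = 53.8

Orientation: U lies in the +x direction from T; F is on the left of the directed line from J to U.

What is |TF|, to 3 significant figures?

56.6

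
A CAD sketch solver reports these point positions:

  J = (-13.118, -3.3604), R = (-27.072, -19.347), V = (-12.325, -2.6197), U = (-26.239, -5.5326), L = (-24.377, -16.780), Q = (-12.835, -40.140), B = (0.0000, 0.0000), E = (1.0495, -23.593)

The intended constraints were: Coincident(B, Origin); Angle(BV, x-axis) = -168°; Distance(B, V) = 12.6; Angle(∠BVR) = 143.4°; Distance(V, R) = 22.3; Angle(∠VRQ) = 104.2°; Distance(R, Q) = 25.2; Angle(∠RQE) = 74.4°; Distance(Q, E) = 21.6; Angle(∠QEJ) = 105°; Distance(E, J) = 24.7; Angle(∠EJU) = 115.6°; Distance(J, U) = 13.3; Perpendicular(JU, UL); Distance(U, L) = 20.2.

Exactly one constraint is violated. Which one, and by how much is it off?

Distance(U, L) = 20.2 — off by 8.80.

B = (0.00, 0.00) ✓; BV at -168.0° ✓; |BV| = 12.60 ✓; ∠BVR = 143.4° ✓; |VR| = 22.30 ✓; ∠VRQ = 104.2° ✓; |RQ| = 25.20 ✓; ∠RQE = 74.40° ✓; |QE| = 21.60 ✓; ∠QEJ = 105.0° ✓; |EJ| = 24.70 ✓; ∠EJU = 115.6° ✓; |JU| = 13.30 ✓; ∠(JU, UL) = 90.00° ✓; |UL| = 11.40 ✗.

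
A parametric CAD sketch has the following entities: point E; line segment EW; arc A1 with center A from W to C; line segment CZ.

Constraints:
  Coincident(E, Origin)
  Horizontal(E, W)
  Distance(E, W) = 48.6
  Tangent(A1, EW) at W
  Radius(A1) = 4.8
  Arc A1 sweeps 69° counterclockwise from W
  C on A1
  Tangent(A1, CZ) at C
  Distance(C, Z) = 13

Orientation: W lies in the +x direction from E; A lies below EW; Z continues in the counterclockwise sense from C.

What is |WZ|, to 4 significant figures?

17.75

On A1, W sits at bearing 90° from A; a 69° counterclockwise sweep puts C at bearing 159°, so C = A + 4.8·(cos 159°, sin 159°) = (44.12, -3.080). The tangent condition forces AC to be normal to CZ, so CZ runs along (−sin 159°, cos 159°); with |CZ| = 13.0, Z = (39.46, -15.22). Then |WZ| = |Z − W| = 17.75.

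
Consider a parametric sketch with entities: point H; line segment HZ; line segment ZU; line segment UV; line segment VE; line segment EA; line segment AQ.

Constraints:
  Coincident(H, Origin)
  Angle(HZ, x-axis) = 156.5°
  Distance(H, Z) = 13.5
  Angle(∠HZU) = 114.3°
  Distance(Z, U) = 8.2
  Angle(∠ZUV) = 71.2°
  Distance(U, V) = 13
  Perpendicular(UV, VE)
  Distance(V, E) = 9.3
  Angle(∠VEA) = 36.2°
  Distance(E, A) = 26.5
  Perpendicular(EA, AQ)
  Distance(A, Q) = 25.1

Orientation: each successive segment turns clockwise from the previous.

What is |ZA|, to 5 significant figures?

20.541

H is at the origin; HZ runs at 156.5° with length 13.5, so Z = (-12.380, 5.3831). ∠HZU = 114.3° gives ZU at 90.800° from the x-axis; with |ZU| = 8.2, U = (-12.495, 13.582). ∠ZUV = 71.2° gives UV at -18.000° from the x-axis; with |UV| = 13.0, V = (-0.13107, 9.5651). UV is perpendicular to VE, so VE runs at -108.00°; with |VE| = 9.3, E = (-3.0049, 0.72027). ∠VEA = 36.2° gives EA at 108.20° from the x-axis; with |EA| = 26.5, A = (-11.282, 25.895). Then |ZA| = |A − Z| = 20.541.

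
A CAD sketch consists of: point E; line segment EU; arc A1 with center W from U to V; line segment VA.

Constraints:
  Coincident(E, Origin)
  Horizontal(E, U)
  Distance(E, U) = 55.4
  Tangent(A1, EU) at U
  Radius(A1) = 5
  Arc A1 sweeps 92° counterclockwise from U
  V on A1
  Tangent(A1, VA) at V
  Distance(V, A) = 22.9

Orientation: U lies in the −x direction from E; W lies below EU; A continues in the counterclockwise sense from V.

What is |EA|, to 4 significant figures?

65.87

E is at the origin; EU is horizontal with |EU| = 55.4 and U on the −x side, so U = (-55.40, 0.000). Tangency of A1 to EU means the radius WU is perpendicular to EU, so W = U + (0, -5) = (-55.40, -5.000). On A1, U sits at bearing 90° from W; a 92° counterclockwise sweep puts V at bearing 182°, so V = W + 5.0·(cos 182°, sin 182°) = (-60.40, -5.174). The tangent condition forces WV to be normal to VA, so VA runs along (−sin 182°, cos 182°); with |VA| = 22.9, A = (-59.60, -28.06). Then |EA| = |A − E| = 65.87.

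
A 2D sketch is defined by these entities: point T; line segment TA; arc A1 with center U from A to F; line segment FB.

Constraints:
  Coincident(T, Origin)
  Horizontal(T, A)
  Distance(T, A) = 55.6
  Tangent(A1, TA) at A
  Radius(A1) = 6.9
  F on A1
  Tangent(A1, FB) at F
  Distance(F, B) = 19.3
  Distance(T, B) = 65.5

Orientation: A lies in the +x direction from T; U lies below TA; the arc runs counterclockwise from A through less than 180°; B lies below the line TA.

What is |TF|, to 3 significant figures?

50.8

T is at the origin; TA is horizontal with |TA| = 55.6 and A on the +x side, so A = (55.6, 0.00). The tangent condition forces UA to be normal to TA, so U = A + (0, -6.9) = (55.6, -6.90). Since UF ⟂ FB (tangency), |UB| = √(6.9² + 19.3²) = 20.5 regardless of where F sits on A1. So B lies on both circle(T, 65.5) and circle(U, 20.5); the below-TA intersection is B = (59.7, -27.0). F is the foot of the tangent from B: F = (49.7, -10.5).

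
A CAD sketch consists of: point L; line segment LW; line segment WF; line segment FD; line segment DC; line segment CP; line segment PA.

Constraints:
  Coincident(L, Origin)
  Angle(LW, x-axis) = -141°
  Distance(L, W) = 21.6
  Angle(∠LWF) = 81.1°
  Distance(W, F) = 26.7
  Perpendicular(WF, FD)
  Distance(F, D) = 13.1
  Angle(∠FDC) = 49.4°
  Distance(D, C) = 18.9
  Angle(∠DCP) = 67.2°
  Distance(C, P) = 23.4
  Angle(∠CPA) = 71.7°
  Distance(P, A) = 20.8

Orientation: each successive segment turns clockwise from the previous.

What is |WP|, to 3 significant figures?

34.7

L is at the origin; LW runs at -141.0° with length 21.6, so W = (-16.8, -13.6). ∠LWF = 81.1° gives WF at 120° from the x-axis; with |WF| = 26.7, F = (-30.2, 9.51). WF ⟂ FD, so FD runs at 30.1°; with |FD| = 13.1, D = (-18.8, 16.1). ∠FDC = 49.4° gives DC at -100° from the x-axis; with |DC| = 18.9, C = (-22.3, -2.51). ∠DCP = 67.2° gives CP at 147° from the x-axis; with |CP| = 23.4, P = (-41.8, 10.3). Then |WP| = |P − W| = 34.7.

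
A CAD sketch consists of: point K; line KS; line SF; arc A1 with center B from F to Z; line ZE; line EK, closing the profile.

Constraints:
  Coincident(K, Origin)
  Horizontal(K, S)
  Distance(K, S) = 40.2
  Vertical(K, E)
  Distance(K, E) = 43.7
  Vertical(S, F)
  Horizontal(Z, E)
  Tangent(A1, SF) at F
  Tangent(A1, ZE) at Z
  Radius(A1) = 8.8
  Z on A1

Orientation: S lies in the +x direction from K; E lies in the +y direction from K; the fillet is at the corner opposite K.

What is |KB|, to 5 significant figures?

46.946

K is at the origin; KS is horizontal with |KS| = 40.2 and S on the +x side, so S = (40.200, 0.0000). KE is vertical with |KE| = 43.7 and E on the +y side, so E = (0.0000, 43.700). The virtual corner opposite K is at (40.200, 43.700). The tangent condition forces BF to be normal to SF and tangency of A1 to ZE means the radius BZ is perpendicular to ZE, with radius 8.8, so the center B sits 8.8 in from both sides at B = (31.400, 34.900). Then |KB| = |B − K| = 46.946.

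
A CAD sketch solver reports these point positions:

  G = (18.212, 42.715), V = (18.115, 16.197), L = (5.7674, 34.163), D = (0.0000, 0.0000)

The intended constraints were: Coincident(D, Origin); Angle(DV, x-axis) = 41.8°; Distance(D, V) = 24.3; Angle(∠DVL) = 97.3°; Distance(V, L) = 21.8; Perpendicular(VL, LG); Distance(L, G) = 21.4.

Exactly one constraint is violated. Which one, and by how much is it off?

Distance(L, G) = 21.4 — off by 6.30.

D = (0.00, 0.00) ✓; DV at 41.80° ✓; |DV| = 24.30 ✓; ∠DVL = 97.30° ✓; |VL| = 21.80 ✓; ∠(VL, LG) = 90.00° ✓; |LG| = 15.10 ✗.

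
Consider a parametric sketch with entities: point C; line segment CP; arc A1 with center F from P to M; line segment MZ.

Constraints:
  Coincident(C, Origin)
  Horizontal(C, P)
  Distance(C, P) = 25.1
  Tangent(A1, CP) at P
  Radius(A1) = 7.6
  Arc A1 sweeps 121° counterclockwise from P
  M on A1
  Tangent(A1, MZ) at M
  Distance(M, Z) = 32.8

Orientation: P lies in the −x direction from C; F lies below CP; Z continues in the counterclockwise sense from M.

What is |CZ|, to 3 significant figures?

42.3

C is at the origin; C and P share the same y with |CP| = 25.1 and P on the −x side, so P = (-25.1, 0.00). Since A1 is tangent to CP there, FP ⟂ CP, so F = P + (0, -7.6) = (-25.1, -7.60). On A1, P sits at bearing 90° from F; a 121° counterclockwise sweep puts M at bearing 211°, so M = F + 7.6·(cos 211°, sin 211°) = (-31.6, -11.5). The tangent condition forces FM to be normal to MZ, so MZ runs along (−sin 211°, cos 211°); with |MZ| = 32.8, Z = (-14.7, -39.6). Then |CZ| = |Z − C| = 42.3.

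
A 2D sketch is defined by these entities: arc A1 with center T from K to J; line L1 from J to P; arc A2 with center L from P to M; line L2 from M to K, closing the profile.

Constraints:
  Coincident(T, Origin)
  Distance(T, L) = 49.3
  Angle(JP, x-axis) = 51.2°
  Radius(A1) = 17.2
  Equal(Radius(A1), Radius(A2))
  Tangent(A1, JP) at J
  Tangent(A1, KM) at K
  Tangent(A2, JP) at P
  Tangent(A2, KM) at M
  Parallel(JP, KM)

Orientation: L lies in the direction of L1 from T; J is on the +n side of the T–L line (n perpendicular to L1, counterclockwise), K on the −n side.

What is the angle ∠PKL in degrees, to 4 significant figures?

15.67°

The slot axis is L1's direction at 51.2°, so u = (cos 51.2°, sin 51.2°) = (0.6266, 0.7793) and n = (−sin 51.2°, cos 51.2°) = (-0.7793, 0.6266). T is at the origin and L lies 49.3 along u from T, so L = 49.3·u = (30.89, 38.42). Tangency of A1 to both parallel lines with radius 17.2 puts J and K at T ± 17.2·n: J = (-13.40, 10.78), K = (13.40, -10.78). Equal radii place P and M the same way about L: P = L + 17.2·n = (17.49, 49.20), M = L − 17.2·n = (44.30, 27.64). Then cos ∠PKL = KP·KL / (|KP||KL|), giving 15.67°.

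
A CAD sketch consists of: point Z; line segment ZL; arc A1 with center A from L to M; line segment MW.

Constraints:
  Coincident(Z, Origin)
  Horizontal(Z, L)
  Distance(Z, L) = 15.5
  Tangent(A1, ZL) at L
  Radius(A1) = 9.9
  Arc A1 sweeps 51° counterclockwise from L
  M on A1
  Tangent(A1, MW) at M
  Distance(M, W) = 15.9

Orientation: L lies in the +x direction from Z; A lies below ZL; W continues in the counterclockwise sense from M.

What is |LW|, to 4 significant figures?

23.88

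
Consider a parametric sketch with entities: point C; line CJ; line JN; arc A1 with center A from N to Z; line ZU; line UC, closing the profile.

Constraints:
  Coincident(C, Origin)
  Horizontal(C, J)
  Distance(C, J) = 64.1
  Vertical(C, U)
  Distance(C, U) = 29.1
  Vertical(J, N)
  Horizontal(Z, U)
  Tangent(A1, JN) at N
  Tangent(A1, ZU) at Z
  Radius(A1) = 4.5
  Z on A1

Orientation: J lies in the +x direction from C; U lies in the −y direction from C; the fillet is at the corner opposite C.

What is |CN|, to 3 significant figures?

68.7

C is at the origin; CJ is horizontal with |CJ| = 64.1 and J on the +x side, so J = (64.1, 0.00). C and U share the same x with |CU| = 29.1 and U on the −y side, so U = (0.00, -29.1). The virtual corner opposite C is at (64.1, -29.1). A1 meets JN tangentially, so AN is at right angles to JN and the tangent condition forces AZ to be normal to ZU, with radius 4.5, so the center A sits 4.5 in from both sides at A = (59.6, -24.6). That places the tangent points at N = (64.1, -24.6) on JN and Z = (59.6, -29.1) on ZU. Then |CN| = |N − C| = 68.7.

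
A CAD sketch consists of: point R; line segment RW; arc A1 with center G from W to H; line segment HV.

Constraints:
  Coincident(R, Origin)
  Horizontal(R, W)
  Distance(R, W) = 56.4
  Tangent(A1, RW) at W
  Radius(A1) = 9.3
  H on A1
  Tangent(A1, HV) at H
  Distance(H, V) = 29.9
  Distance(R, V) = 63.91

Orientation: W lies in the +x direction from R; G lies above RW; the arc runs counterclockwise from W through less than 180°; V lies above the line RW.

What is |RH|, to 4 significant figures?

65.98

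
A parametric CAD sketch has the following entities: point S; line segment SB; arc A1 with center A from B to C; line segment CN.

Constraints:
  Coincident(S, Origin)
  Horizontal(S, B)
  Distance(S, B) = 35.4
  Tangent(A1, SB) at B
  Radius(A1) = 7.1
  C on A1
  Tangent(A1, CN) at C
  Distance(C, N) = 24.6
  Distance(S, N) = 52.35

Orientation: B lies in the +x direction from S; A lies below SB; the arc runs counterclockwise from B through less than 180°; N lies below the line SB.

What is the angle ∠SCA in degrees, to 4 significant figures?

130.3°

Checks: S = (0.00, 0.00) ✓; |AC| = 7.100 ✓; ∠(AC, CN) = 90.00° ✓; |CN| = 24.60 ✓; |SN| = 52.35 ✓.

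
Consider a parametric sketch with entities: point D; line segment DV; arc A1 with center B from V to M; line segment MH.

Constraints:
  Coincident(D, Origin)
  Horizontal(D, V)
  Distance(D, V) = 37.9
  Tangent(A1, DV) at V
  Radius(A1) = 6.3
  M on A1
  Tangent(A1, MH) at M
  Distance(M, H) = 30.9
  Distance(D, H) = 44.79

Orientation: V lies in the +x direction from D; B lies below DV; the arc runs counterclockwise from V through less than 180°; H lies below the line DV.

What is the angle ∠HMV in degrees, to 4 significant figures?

139.5°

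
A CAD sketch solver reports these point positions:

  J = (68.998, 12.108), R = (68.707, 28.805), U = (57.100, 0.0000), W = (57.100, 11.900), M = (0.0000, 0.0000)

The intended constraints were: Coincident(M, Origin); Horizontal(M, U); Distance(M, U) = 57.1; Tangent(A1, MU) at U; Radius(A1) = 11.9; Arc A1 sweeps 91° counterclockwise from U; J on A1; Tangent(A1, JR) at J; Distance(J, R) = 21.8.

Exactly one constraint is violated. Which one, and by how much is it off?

Distance(J, R) = 21.8 — off by 5.10.

M = (0.00, 0.00) ✓; M.y = 0.00, U.y = 0.00 ✓; |MU| = 57.10 ✓; ∠(WU, UM) = 90.00° ✓; |WU| = 11.90 ✓; bearing(W→J) − bearing(W→U) = 91.00° ✓; |WJ| = 11.90 ✓; ∠(WJ, JR) = 90.00° ✓; |JR| = 16.70 ✗.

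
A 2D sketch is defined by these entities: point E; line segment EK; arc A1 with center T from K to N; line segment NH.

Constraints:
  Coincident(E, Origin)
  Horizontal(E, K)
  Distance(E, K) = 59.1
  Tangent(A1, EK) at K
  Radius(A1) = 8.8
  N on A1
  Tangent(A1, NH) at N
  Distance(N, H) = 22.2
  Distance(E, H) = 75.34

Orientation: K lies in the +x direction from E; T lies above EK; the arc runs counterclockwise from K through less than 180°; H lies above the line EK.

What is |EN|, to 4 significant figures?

68.41

E is at the origin; E and K share the same y with |EK| = 59.1 and K on the +x side, so K = (59.10, 0.000). Since A1 is tangent to EK there, TK ⟂ EK, so T = K + (0, 8.8) = (59.10, 8.800). Since TN ⟂ NH (tangency), |TH| = √(8.8² + 22.2²) = 23.88 regardless of where N sits on A1. So H lies on both circle(E, 75.34) and circle(T, 23.88); the above-EK intersection is H = (68.85, 30.60). N is the foot of the tangent from H: N = (67.89, 8.422).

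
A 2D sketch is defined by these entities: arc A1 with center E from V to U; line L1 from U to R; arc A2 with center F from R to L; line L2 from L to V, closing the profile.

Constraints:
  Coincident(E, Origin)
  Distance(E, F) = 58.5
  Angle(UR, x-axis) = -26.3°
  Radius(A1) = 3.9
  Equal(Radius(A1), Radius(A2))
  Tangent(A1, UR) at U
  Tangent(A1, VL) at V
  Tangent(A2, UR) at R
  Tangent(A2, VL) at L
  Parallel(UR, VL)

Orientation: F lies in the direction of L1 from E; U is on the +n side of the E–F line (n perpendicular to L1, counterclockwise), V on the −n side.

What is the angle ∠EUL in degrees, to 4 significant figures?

82.41°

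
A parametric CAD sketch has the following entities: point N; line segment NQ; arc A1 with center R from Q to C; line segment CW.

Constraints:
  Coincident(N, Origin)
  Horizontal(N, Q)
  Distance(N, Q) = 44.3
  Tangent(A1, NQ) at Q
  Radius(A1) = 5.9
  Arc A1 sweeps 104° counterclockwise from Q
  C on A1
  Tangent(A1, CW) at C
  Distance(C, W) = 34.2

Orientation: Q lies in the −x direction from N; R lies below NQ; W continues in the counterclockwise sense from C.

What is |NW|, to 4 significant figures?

58.17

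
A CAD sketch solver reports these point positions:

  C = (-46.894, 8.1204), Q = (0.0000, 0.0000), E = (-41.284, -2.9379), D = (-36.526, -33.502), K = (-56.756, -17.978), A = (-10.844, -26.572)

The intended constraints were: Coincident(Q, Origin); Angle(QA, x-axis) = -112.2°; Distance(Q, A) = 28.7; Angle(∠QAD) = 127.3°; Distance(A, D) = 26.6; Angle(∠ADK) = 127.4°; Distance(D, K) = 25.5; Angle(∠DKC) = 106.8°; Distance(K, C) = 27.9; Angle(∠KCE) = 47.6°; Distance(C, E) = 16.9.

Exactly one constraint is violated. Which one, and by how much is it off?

Distance(C, E) = 16.9 — off by 4.50.

Q = (0.00, 0.00) ✓; QA at -112.2° ✓; |QA| = 28.70 ✓; ∠QAD = 127.3° ✓; |AD| = 26.60 ✓; ∠ADK = 127.4° ✓; |DK| = 25.50 ✓; ∠DKC = 106.8° ✓; |KC| = 27.90 ✓; ∠KCE = 47.60° ✓; |CE| = 12.40 ✗.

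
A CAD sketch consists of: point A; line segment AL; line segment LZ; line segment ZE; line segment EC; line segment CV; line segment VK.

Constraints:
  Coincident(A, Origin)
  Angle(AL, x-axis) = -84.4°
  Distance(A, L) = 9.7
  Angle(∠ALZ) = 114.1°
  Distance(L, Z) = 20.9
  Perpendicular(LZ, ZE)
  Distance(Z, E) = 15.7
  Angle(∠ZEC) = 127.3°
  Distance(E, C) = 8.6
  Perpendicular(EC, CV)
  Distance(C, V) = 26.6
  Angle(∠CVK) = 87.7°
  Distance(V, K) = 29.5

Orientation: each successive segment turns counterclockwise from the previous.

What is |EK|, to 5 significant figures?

32.891

A is at the origin; AL runs at -84.4° with length 9.7, so L = (0.94655, -9.6537). ∠ALZ = 114.1° gives LZ at -18.500° from the x-axis; with |LZ| = 20.9, Z = (20.767, -16.285). LZ ⟂ ZE, so ZE runs at 71.500°; with |ZE| = 15.7, E = (25.748, -1.3967). ∠ZEC = 127.3° gives EC at 124.20° from the x-axis; with |EC| = 8.6, C = (20.914, 5.7162). The perpendicularity gives CV at right angles to EC, so CV runs at -145.80°; with |CV| = 26.6, V = (-1.0861, -9.2352). ∠CVK = 87.7° gives VK at -53.500° from the x-axis; with |VK| = 29.5, K = (16.461, -32.949). Then |EK| = |K − E| = 32.891.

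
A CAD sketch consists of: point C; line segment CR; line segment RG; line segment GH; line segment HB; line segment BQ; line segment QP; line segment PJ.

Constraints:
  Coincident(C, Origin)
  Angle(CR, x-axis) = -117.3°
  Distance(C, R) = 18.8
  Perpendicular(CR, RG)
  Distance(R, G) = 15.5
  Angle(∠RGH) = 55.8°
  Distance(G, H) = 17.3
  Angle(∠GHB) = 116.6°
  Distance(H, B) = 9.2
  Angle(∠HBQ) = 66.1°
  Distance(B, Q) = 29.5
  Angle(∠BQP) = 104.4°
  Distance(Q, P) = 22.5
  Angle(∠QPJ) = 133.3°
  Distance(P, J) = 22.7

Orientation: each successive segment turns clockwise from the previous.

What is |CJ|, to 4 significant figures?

43.77

C is at the origin; CR runs at -117.3° with length 18.8, so R = (-8.623, -16.71). The perpendicularity gives RG at right angles to CR, so RG runs at 152.7°; with |RG| = 15.5, G = (-22.40, -9.597). ∠RGH = 55.8° gives GH at 28.50° from the x-axis; with |GH| = 17.3, H = (-7.193, -1.342). ∠GHB = 116.6° gives HB at -34.90° from the x-axis; with |HB| = 9.2, B = (0.3528, -6.606). ∠HBQ = 66.1° gives BQ at -148.8° from the x-axis; with |BQ| = 29.5, Q = (-24.88, -21.89). ∠BQP = 104.4° gives QP at 135.6° from the x-axis; with |QP| = 22.5, P = (-40.96, -6.145). ∠QPJ = 133.3° gives PJ at 88.90° from the x-axis; with |PJ| = 22.7, J = (-40.52, 16.55). Then |CJ| = |J − C| = 43.77.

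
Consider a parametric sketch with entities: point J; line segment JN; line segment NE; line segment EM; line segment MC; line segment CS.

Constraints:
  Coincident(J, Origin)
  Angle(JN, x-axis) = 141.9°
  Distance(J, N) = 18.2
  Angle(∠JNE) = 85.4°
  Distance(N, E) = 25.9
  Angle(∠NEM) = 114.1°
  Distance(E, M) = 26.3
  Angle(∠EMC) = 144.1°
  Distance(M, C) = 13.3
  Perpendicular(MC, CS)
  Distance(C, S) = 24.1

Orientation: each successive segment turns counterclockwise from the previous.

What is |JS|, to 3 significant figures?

16.5

J is at the origin; JN runs at 141.9° with length 18.2, so N = (-14.3, 11.2). ∠JNE = 85.4° gives NE at -124° from the x-axis; with |NE| = 25.9, E = (-28.6, -10.4). ∠NEM = 114.1° gives EM at -57.6° from the x-axis; with |EM| = 26.3, M = (-14.5, -32.6). ∠EMC = 144.1° gives MC at -21.7° from the x-axis; with |MC| = 13.3, C = (-2.17, -37.5). MC is perpendicular to CS, so CS runs at 68.3°; with |CS| = 24.1, S = (6.74, -15.1). Then |JS| = |S − J| = 16.5.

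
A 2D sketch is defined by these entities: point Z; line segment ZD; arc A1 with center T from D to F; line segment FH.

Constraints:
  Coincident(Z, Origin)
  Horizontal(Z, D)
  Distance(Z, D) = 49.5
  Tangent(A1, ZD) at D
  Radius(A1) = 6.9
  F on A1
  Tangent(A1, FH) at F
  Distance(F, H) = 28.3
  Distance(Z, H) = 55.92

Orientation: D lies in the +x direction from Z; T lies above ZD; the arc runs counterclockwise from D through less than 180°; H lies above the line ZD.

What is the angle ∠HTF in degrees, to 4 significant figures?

76.30°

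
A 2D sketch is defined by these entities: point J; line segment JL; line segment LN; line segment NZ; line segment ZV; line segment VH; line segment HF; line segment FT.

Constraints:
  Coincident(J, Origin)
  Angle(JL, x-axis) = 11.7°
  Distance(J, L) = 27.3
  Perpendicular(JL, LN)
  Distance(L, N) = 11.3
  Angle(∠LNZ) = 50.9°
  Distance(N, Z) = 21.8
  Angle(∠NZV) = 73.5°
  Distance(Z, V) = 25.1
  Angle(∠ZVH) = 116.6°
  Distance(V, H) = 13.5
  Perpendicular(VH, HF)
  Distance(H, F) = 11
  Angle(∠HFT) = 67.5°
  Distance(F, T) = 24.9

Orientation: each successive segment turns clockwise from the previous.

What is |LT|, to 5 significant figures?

20.626

VH ⟂ HF, so HF runs at -107.30°; with |HF| = 11.0, F = (36.692, 8.0721). ∠HFT = 67.5° gives FT at 140.20° from the x-axis; with |FT| = 24.9, T = (17.562, 24.011). Then |LT| = |T − L| = 20.626.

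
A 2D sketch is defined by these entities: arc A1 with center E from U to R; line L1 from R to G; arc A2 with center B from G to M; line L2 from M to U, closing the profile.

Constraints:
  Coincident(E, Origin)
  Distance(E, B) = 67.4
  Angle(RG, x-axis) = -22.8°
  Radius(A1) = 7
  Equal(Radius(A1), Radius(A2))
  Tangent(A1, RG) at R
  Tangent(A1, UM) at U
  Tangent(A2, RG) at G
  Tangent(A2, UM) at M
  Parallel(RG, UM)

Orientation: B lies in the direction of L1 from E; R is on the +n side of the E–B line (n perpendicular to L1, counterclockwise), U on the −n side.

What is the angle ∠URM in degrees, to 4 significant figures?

78.27°

Tangency of A1 to both parallel lines with radius 7.0 puts R and U at E ± 7.0·n: R = (2.713, 6.453), U = (-2.713, -6.453). Equal radii place G and M the same way about B: G = B + 7.0·n = (64.85, -19.67), M = B − 7.0·n = (59.42, -32.57). Then cos ∠URM = RU·RM / (|RU||RM|), giving 78.27°.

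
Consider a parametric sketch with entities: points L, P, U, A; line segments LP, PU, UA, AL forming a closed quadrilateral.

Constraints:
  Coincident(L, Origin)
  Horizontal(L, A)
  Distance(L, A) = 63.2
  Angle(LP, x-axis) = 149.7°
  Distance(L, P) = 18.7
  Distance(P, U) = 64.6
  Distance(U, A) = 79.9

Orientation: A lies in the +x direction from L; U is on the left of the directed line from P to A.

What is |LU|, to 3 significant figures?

67.1

Checks: |PU| = 64.60 ✓; |UA| = 79.90 ✓.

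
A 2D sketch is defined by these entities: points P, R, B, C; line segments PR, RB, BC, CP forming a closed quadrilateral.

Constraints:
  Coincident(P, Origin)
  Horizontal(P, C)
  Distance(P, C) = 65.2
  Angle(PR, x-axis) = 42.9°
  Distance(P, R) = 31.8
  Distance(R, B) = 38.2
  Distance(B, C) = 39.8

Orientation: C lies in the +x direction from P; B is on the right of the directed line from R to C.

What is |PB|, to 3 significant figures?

33.0

Checks: |RB| = 38.20 ✓; |BC| = 39.80 ✓.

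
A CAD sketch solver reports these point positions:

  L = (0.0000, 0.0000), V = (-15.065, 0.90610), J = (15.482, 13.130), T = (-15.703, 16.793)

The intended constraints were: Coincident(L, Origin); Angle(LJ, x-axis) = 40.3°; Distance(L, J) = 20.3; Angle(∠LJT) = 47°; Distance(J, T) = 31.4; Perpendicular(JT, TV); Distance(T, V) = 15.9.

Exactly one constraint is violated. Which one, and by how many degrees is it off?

Perpendicular(JT, TV) — off by 9.00°.

L = (0.00, 0.00) ✓; LJ at 40.30° ✓; |LJ| = 20.30 ✓; ∠LJT = 47.00° ✓; |JT| = 31.40 ✓; ∠(JT, TV) = 99.00° ✗; |TV| = 15.90 ✓.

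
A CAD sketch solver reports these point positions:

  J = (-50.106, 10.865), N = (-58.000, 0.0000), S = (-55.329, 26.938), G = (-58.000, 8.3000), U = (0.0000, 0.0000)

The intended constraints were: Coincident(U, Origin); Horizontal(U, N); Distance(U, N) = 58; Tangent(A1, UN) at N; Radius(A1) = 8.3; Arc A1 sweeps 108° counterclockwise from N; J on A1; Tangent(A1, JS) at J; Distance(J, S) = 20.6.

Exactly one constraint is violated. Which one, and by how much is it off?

Distance(J, S) = 20.6 — off by 3.70.

U = (0.00, 0.00) ✓; U.y = 0.00, N.y = 0.00 ✓; |UN| = 58.00 ✓; ∠(GN, NU) = 90.00° ✓; |GN| = 8.300 ✓; bearing(G→J) − bearing(G→N) = 108.0° ✓; |GJ| = 8.300 ✓; ∠(GJ, JS) = 90.00° ✓; |JS| = 16.90 ✗.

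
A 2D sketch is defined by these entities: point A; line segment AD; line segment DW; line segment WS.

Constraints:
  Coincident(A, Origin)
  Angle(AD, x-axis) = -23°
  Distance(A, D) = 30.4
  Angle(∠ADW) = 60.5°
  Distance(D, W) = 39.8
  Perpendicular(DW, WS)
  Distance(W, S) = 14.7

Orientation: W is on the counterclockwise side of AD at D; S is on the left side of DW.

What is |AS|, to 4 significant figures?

27.47

∠ADW = 60.5°, so DW runs at -23.0° + (180° − 60.5°) = 96.50° from the x-axis; with |DW| = 39.8, W = D + 39.8·(cos 96.50°, sin 96.50°) = (23.48, 27.67). DW ⟂ WS; with |WS| = 14.7 on the left of DW, S = W + 14.7·(-0.9936, -0.1132) = (8.872, 26.00). Then |AS| = |S − A| = 27.47.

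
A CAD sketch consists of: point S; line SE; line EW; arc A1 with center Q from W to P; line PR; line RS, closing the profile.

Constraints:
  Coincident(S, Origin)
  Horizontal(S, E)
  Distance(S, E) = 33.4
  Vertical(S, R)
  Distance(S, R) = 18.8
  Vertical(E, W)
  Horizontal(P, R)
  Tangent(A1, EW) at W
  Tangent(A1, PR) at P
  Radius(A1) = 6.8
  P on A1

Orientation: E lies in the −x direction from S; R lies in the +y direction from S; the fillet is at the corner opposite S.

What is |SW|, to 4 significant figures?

35.49

S is at the origin; S and E share the same y with |SE| = 33.4 and E on the −x side, so E = (-33.40, 0.000). S and R share the same x with |SR| = 18.8 and R on the +y side, so R = (0.000, 18.80). The virtual corner opposite S is at (-33.40, 18.80). Tangency of A1 to EW means the radius QW is perpendicular to EW and the tangent condition forces QP to be normal to PR, with radius 6.8, so the center Q sits 6.8 in from both sides at Q = (-26.60, 12.00). That places the tangent points at W = (-33.40, 12.00) on EW and P = (-26.60, 18.80) on PR. Then |SW| = |W − S| = 35.49.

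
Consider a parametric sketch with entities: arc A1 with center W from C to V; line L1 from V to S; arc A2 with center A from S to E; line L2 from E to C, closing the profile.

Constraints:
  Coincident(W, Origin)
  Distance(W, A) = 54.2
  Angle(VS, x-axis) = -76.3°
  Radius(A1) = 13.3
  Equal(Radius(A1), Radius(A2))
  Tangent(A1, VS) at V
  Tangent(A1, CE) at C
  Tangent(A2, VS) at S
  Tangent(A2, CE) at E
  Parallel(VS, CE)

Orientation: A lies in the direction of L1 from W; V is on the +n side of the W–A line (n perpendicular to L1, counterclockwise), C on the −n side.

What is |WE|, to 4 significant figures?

55.81

The slot axis is L1's direction at -76.3°, so u = (cos -76.3°, sin -76.3°) = (0.2368, -0.9715) and n = (−sin -76.3°, cos -76.3°) = (0.9715, 0.2368). W is at the origin and A lies 54.2 along u from W, so A = 54.2·u = (12.84, -52.66). Tangency of A1 to both parallel lines with radius 13.3 puts V and C at W ± 13.3·n: V = (12.92, 3.150), C = (-12.92, -3.150). Equal radii place S and E the same way about A: S = A + 13.3·n = (25.76, -49.51), E = A − 13.3·n = (-0.08498, -55.81). Then |WE| = |E − W| = 55.81.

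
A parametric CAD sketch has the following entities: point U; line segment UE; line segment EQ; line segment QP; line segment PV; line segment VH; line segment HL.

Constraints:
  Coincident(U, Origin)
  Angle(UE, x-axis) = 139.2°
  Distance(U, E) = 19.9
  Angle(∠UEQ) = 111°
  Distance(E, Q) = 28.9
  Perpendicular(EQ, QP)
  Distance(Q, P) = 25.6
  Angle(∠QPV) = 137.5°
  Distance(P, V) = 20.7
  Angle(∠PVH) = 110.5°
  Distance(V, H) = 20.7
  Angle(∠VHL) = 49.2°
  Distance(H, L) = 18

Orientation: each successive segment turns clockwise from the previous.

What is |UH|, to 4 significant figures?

14.81

∠QPV = 137.5° gives PV at -62.30° from the x-axis; with |PV| = 20.7, V = (28.43, 13.20). ∠PVH = 110.5° gives VH at -131.8° from the x-axis; with |VH| = 20.7, H = (14.64, -2.236). Then |UH| = |H − U| = 14.81.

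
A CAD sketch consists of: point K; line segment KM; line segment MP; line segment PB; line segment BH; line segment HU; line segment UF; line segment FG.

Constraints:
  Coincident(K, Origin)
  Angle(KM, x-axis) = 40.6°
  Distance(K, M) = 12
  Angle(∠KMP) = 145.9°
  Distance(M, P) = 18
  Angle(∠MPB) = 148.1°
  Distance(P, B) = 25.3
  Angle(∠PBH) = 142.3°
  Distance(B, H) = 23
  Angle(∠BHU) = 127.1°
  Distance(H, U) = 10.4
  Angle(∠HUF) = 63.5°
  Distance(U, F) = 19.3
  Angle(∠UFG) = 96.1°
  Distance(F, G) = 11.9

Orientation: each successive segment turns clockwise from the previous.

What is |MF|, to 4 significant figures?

41.94

∠BHU = 127.1° gives HU at -116.0° from the x-axis; with |HU| = 10.4, U = (55.70, -30.86). ∠HUF = 63.5° gives UF at 127.5° from the x-axis; with |UF| = 19.3, F = (43.95, -15.55). Then |MF| = |F − M| = 41.94.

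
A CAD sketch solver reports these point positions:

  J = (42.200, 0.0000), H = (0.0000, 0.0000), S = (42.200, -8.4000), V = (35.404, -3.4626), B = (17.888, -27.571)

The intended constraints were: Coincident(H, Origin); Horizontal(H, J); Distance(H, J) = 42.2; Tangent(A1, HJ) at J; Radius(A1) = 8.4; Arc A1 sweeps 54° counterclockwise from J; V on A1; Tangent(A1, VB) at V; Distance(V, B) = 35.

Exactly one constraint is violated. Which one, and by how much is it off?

Distance(V, B) = 35 — off by 5.20.

H = (0.00, 0.00) ✓; H.y = 0.00, J.y = 0.00 ✓; |HJ| = 42.20 ✓; ∠(SJ, JH) = 90.00° ✓; |SJ| = 8.400 ✓; bearing(S→V) − bearing(S→J) = 54.00° ✓; |SV| = 8.400 ✓; ∠(SV, VB) = 90.00° ✓; |VB| = 29.80 ✗.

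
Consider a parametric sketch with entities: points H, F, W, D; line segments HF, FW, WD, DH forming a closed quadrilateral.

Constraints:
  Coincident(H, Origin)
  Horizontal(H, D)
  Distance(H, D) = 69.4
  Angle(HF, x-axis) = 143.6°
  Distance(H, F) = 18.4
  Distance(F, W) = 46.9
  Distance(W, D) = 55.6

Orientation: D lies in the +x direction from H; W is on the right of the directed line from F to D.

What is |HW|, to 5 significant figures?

28.830

Checks: |FW| = 46.90 ✓; |WD| = 55.60 ✓.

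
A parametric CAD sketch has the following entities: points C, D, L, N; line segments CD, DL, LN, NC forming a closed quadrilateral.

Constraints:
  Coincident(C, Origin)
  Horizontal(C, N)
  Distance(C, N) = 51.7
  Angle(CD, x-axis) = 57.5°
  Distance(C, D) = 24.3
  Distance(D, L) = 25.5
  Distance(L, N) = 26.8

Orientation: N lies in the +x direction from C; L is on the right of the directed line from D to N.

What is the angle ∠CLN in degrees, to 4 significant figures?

170.9°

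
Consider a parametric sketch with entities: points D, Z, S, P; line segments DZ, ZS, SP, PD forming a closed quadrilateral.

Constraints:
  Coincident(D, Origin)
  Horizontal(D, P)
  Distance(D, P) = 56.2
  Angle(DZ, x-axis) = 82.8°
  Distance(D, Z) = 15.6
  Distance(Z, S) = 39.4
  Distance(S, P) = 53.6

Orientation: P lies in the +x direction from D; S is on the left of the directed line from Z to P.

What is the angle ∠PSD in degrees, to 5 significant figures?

63.556°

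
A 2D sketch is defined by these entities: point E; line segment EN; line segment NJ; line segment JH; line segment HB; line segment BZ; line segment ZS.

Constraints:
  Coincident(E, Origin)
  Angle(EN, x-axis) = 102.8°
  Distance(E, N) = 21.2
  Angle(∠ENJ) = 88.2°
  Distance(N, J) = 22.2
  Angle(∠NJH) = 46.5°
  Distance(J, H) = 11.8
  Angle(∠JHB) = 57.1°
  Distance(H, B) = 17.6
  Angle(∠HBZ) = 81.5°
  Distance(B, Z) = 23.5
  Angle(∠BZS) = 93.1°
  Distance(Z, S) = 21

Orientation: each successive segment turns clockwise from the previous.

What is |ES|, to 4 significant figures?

37.34

E is at the origin; EN runs at 102.8° with length 21.2, so N = (-4.697, 20.67). ∠ENJ = 88.2° gives NJ at 11.00° from the x-axis; with |NJ| = 22.2, J = (17.10, 24.91). ∠NJH = 46.5° gives JH at -122.5° from the x-axis; with |JH| = 11.8, H = (10.76, 14.96). ∠JHB = 57.1° gives HB at 114.6° from the x-axis; with |HB| = 17.6, B = (3.429, 30.96). ∠HBZ = 81.5° gives BZ at 16.10° from the x-axis; with |BZ| = 23.5, Z = (26.01, 37.48). ∠BZS = 93.1° gives ZS at -70.80° from the x-axis; with |ZS| = 21.0, S = (32.91, 17.64). Then |ES| = |S − E| = 37.34.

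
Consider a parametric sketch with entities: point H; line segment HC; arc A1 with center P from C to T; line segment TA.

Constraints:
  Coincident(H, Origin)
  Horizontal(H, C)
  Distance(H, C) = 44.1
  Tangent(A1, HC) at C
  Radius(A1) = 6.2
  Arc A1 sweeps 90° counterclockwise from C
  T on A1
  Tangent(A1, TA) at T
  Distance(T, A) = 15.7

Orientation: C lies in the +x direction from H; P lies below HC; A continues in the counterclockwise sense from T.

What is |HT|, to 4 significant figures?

38.40

H is at the origin; H and C share the same y with |HC| = 44.1 and C on the +x side, so C = (44.10, 0.000). Since A1 is tangent to HC there, PC ⟂ HC, so P = C + (0, -6.2) = (44.10, -6.200). On A1, C sits at bearing 90° from P; a 90° counterclockwise sweep puts T at bearing 180°, so T = P + 6.2·(cos 180°, sin 180°) = (37.90, -6.200). Then |HT| = |T − H| = 38.40.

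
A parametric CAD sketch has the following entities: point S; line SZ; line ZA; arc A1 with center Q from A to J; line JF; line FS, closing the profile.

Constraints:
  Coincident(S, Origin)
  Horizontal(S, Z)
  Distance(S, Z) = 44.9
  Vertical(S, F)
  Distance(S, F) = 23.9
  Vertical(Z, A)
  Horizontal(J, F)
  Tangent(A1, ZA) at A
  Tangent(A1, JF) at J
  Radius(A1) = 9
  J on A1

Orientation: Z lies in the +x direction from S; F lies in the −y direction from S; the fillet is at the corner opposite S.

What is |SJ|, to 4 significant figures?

43.13

The virtual corner opposite S is at (44.90, -23.90). A1 meets ZA tangentially, so QA is at right angles to ZA and A1 meets JF tangentially, so QJ is at right angles to JF, with radius 9.0, so the center Q sits 9.0 in from both sides at Q = (35.90, -14.90). That places the tangent points at A = (44.90, -14.90) on ZA and J = (35.90, -23.90) on JF. Then |SJ| = |J − S| = 43.13.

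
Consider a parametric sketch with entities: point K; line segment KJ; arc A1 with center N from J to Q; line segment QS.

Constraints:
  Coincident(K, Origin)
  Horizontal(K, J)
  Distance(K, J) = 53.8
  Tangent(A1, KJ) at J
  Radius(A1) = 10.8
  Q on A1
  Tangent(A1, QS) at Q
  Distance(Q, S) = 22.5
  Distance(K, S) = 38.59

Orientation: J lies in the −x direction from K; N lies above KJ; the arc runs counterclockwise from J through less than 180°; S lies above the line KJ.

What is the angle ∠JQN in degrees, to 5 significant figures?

63.625°

K is at the origin; KJ is horizontal with |KJ| = 53.8 and J on the −x side, so J = (-53.800, 0.0000). Since A1 is tangent to KJ there, NJ ⟂ KJ, so N = J + (0, 10.8) = (-53.800, 10.800). Since NQ ⟂ QS (tangency), |NS| = √(10.8² + 22.5²) = 24.958 regardless of where Q sits on A1. So S lies on both circle(K, 38.59) and circle(N, 24.958); the above-KJ intersection is S = (-31.584, 22.173). Q is the foot of the tangent from S: Q = (-45.203, 4.2628).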